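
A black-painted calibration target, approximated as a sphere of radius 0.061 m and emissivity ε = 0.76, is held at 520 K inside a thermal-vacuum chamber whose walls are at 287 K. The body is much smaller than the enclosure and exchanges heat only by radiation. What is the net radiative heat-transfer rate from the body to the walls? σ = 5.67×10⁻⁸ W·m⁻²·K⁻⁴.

P_net ≈ 134 W

For a small grey body in a large enclosure: P_net = εσA(T_body⁴ − T_wall⁴).
A = 4πr² = 0.04676 m²; T_body⁴ − T_wall⁴ = 7.312×10¹⁰ − 6.785×10⁹ = 6.633×10¹⁰ K⁴.
|P_net| = 0.76·5.67×10⁻⁸·0.04676·6.633×10¹⁰.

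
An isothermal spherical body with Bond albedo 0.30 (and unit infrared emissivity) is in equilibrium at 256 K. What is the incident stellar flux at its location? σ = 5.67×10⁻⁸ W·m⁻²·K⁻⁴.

(1−a)S·πr² = σ·4πr²·T⁴ ⇒ S = 4σT⁴/(1−a).
S = 4·5.67×10⁻⁸·4.295×10⁹/0.700.

S ≈ 1390 W/m²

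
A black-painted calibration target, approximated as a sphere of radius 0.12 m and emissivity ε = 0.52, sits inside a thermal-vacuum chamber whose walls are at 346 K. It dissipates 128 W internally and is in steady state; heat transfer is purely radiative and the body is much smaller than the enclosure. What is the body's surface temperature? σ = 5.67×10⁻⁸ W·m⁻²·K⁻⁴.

For a small grey body in a large enclosure, net radiated power = εσA(T⁴ − T_w⁴).
Steady state: P = εσA(T⁴ − T_w⁴) with A = 4πr² = 0.1810 m².
T⁴ = P/(εσA) + T_w⁴ = 128/(0.52·5.67×10⁻⁸·0.1810) + (346)⁴
    = 2.399×10¹⁰ + 1.433×10¹⁰ = 3.832×10¹⁰ K⁴.

T ≈ 442 K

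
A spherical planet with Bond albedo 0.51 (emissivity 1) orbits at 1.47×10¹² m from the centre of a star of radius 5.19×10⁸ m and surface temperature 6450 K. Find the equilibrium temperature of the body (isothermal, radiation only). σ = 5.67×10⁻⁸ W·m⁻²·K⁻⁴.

The star's surface emits σT_*⁴; at distance d the flux is S = σT_*⁴(R_*/d)².
S = 5.67×10⁻⁸·(6450)⁴·(5.19×10⁸/1.47×10¹²)² = 12.23 W/m².
For an isothermal sphere T⁴ = (1−a)S/(4σ) = 2.643×10⁷ K⁴.

T ≈ 71.7 K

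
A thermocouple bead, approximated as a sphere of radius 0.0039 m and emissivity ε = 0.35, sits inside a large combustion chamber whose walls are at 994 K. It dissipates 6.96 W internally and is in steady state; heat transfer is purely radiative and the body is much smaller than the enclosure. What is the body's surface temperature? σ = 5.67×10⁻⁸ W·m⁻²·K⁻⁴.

T ≈ 1290 K

For a small grey body in a large enclosure, net radiated power = εσA(T⁴ − T_w⁴).
Steady state: P = εσA(T⁴ − T_w⁴) with A = 4πr² = 1.911×10⁻⁴ m².
T⁴ = P/(εσA) + T_w⁴ = 6.96/(0.35·5.67×10⁻⁸·1.911×10⁻⁴) + (994)⁴
    = 1.835×10¹² + 9.762×10¹¹ = 2.811×10¹² K⁴.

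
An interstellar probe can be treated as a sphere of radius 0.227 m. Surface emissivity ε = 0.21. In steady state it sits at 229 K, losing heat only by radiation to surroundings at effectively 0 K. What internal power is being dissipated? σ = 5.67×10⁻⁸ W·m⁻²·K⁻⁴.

Steady state: P = εσA T⁴.
A = 4πr² = 0.6475 m²; T⁴ = (229)⁴ = 2.750×10⁹ K⁴.
P = 0.21 × 5.67×10⁻⁸ × 0.6475 × 2.750×10⁹.

P ≈ 21.2 W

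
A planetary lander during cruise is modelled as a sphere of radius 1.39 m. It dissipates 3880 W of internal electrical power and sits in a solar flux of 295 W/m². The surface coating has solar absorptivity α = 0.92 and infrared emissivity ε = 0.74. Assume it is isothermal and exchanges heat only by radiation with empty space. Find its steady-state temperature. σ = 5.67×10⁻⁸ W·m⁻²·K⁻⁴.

At steady state, absorbed solar power + internal power = radiated power.
Absorbed: α·S·A_cross = 0.92·295·6.070 = 1647 W (cross-section πr²).
Total input = 1647 + 3880 = 5527 W.
Radiated: εσ·A_surf·T⁴ with A_surf = 4πr² = 24.28 m².
T⁴ = 5527/(0.74·5.67×10⁻⁸·24.28) = 5.426×10⁹ K⁴.

T ≈ 271 K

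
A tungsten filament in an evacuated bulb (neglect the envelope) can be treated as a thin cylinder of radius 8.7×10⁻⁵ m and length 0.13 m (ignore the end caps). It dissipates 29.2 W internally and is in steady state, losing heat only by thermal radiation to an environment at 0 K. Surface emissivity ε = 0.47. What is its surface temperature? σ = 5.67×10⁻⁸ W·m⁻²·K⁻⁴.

Steady state: internal power = radiated power, P = εσA T⁴.
Radiating area A = 2πrL = 7.106×10⁻⁵ m².
T⁴ = P/(εσA) = 29.2/(0.47·5.67×10⁻⁸·7.106×10⁻⁵) = 1.542×10¹³ K⁴.
T = (1.542×10¹³)^(1/4).

T ≈ 1980 K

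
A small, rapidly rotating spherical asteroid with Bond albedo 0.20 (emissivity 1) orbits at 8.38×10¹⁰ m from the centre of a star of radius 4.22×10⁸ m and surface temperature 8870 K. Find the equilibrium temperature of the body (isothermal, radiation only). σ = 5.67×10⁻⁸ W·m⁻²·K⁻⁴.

The star's surface emits σT_*⁴; at distance d the flux is S = σT_*⁴(R_*/d)².
S = 5.67×10⁻⁸·(8870)⁴·(4.22×10⁸/8.38×10¹⁰)² = 8900 W/m².
For an isothermal sphere T⁴ = (1−a)S/(4σ) = 3.140×10¹⁰ K⁴.

T ≈ 421 K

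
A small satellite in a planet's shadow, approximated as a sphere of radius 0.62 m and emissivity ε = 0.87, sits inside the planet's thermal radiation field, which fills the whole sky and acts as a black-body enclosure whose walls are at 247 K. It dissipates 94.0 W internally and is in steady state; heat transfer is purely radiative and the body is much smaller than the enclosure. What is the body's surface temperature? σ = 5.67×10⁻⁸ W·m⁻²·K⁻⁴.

T ≈ 253 K

For a small grey body in a large enclosure, net radiated power = εσA(T⁴ − T_w⁴).
Steady state: P = εσA(T⁴ − T_w⁴) with A = 4πr² = 4.831 m².
T⁴ = P/(εσA) + T_w⁴ = 94.0/(0.87·5.67×10⁻⁸·4.831) + (247)⁴
    = 3.945×10⁸ + 3.722×10⁹ = 4.117×10⁹ K⁴.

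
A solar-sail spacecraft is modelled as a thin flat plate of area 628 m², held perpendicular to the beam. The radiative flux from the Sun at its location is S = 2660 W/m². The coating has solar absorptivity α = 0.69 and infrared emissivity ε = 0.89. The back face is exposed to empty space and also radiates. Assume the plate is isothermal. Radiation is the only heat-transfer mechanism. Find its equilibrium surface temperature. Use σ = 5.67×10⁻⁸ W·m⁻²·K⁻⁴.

At equilibrium, absorbed power = emitted power.
Absorbing cross-section = A = 628.0 m²; emitting surface = 2A = 1256 m² (ratio 2).
αS·A_cross = εσ·A_surf·T⁴  ⇒  T⁴ = αS/(ε·2σ).
T⁴ = 0.690·2660/(0.89·2·5.67×10⁻⁸) = 1.819×10¹⁰ K⁴.
T = (1.819×10¹⁰)^(1/4).

T ≈ 367 K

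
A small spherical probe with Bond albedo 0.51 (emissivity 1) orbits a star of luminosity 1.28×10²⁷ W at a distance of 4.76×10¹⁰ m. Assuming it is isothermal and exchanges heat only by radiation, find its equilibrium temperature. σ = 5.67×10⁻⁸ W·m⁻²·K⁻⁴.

T ≈ 558 K

First find the stellar flux at distance d: S = L/(4πd²) = 1.28×10²⁷/(4π·(4.76×10¹⁰)²) = 44960 W/m².
For an isothermal sphere, absorbed (1−a)S·πr² = emitted σ·4πr²·T⁴, so T⁴ = (1−a)S/(4σ).
T⁴ = 0.490·44960/(4·5.67×10⁻⁸) = 9.713×10¹⁰ K⁴.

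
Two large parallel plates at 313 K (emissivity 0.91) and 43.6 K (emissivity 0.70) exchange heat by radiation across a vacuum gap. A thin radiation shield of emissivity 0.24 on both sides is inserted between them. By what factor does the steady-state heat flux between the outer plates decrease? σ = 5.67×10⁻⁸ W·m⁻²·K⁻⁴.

factor ≈ 5.80

Without shield: q₀ = σΔ(T⁴)/(1/ε₁+1/ε₂−1) with denominator 1.527.
With shield the two gaps are in series; the resistances add: (1/ε₁+1/ε_s−1)+(1/ε_s+1/ε₂−1) = 4.266+4.595 = 8.861.
Heat-flux ratio q₀/q = 8.861/1.527.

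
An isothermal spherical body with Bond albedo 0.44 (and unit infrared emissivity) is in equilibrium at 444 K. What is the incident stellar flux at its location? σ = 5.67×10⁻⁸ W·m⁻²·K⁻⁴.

(1−a)S·πr² = σ·4πr²·T⁴ ⇒ S = 4σT⁴/(1−a).
S = 4·5.67×10⁻⁸·3.886×10¹⁰/0.560.

S ≈ 15700 W/m²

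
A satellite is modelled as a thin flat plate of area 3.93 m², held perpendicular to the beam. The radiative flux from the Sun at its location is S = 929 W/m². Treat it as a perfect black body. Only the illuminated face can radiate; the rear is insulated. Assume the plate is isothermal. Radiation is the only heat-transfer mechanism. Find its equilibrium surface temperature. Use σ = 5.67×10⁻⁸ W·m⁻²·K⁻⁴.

At equilibrium, absorbed power = emitted power.
Absorbing cross-section = A = 3.930 m²; emitting surface = A = 3.930 m² (ratio 1).
S·A_cross = εσ·A_surf·T⁴  ⇒  T⁴ = S/(1σ).
T⁴ = 1.00·929/(1·5.67×10⁻⁸) = 1.638×10¹⁰ K⁴.
T = (1.638×10¹⁰)^(1/4).

T ≈ 358 K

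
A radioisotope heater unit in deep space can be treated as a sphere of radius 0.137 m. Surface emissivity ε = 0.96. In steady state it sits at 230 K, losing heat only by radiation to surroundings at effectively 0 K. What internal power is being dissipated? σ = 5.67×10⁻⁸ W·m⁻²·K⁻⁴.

P ≈ 35.9 W

Steady state: P = εσA T⁴.
A = 4πr² = 0.2359 m²; T⁴ = (230)⁴ = 2.798×10⁹ K⁴.
P = 0.96 × 5.67×10⁻⁸ × 0.2359 × 2.798×10⁹.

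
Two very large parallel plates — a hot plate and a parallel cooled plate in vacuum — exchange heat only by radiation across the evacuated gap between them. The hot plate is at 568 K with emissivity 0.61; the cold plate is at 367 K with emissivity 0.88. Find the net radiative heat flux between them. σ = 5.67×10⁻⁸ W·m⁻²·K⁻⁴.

q ≈ 2740 W/m²

For two infinite grey parallel plates, q = σ(T₁⁴ − T₂⁴)/(1/ε₁ + 1/ε₂ − 1).
T₁⁴ − T₂⁴ = 1.041×10¹¹ − 1.814×10¹⁰ = 8.595×10¹⁰ K⁴.
1/ε₁ + 1/ε₂ − 1 = 1.639 + 1.136 − 1 = 1.776.
q = 5.67×10⁻⁸ × 8.595×10¹⁰ / 1.776.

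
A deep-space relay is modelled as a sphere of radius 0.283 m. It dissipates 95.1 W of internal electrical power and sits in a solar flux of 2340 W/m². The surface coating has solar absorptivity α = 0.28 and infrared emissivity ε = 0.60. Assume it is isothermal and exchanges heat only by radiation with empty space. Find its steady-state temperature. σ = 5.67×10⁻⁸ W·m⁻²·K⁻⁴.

At steady state, absorbed solar power + internal power = radiated power.
Absorbed: α·S·A_cross = 0.28·2340·0.2516 = 164.9 W (cross-section πr²).
Total input = 164.9 + 95.1 = 260.0 W.
Radiated: εσ·A_surf·T⁴ with A_surf = 4πr² = 1.006 m².
T⁴ = 260.0/(0.60·5.67×10⁻⁸·1.006) = 7.592×10⁹ K⁴.

T ≈ 295 K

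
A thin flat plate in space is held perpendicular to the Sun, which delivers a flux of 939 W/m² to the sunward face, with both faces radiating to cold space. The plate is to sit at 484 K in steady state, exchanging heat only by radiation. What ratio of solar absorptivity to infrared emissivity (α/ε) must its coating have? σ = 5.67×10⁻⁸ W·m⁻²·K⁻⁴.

Balance: αS·A = εσ·2A·T⁴ ⇒ α/ε = 2σT⁴/S.
α/ε = 2·5.67×10⁻⁸·(484)⁴/939 = 2·5.67×10⁻⁸·5.488×10¹⁰/939.

α/ε ≈ 6.63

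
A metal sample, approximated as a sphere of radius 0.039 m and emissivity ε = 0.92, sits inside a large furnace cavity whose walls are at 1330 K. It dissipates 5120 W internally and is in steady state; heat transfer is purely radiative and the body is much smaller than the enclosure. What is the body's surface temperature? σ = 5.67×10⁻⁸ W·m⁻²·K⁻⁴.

T ≈ 1700 K

For a small grey body in a large enclosure, net radiated power = εσA(T⁴ − T_w⁴).
Steady state: P = εσA(T⁴ − T_w⁴) with A = 4πr² = 0.01911 m².
T⁴ = P/(εσA) + T_w⁴ = 5120/(0.92·5.67×10⁻⁸·0.01911) + (1330)⁴
    = 5.135×10¹² + 3.129×10¹² = 8.264×10¹² K⁴.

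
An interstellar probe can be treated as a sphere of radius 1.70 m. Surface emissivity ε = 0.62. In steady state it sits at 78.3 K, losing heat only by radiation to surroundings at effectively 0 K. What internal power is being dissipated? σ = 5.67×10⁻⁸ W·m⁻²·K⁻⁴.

Steady state: P = εσA T⁴.
A = 4πr² = 36.32 m²; T⁴ = (78.3)⁴ = 3.759×10⁷ K⁴.
P = 0.62 × 5.67×10⁻⁸ × 36.32 × 3.759×10⁷.

P ≈ 48.0 W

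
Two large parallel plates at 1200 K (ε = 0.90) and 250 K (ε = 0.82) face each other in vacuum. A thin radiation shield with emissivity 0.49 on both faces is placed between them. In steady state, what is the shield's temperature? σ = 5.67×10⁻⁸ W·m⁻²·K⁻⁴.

In steady state the net flux on the hot side equals that on the cold side.
σ(T₁⁴−T_s⁴)/D₁ = σ(T_s⁴−T₂⁴)/D₂, with D₁ = 1/ε₁+1/ε_s−1 = 2.152, D₂ = 1/ε_s+1/ε₂−1 = 2.260.
Solve for T_s⁴: T_s⁴ = (D₂·T₁⁴ + D₁·T₂⁴)/(D₁+D₂) = 1.064×10¹² K⁴.

T_s ≈ 1020 K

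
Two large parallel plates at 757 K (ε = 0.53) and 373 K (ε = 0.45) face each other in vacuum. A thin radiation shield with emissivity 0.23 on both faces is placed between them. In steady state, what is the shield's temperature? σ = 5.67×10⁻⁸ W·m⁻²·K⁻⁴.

T_s ≈ 650 K

In steady state the net flux on the hot side equals that on the cold side.
σ(T₁⁴−T_s⁴)/D₁ = σ(T_s⁴−T₂⁴)/D₂, with D₁ = 1/ε₁+1/ε_s−1 = 5.235, D₂ = 1/ε_s+1/ε₂−1 = 5.570.
Solve for T_s⁴: T_s⁴ = (D₂·T₁⁴ + D₁·T₂⁴)/(D₁+D₂) = 1.787×10¹¹ K⁴.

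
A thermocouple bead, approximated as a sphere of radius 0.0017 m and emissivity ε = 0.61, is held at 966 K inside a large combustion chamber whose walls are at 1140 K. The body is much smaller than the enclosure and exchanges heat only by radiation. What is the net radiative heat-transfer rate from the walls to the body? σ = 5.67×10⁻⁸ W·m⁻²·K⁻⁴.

For a small grey body in a large enclosure: P_net = εσA(T_body⁴ − T_wall⁴).
A = 4πr² = 3.632×10⁻⁵ m²; T_body⁴ − T_wall⁴ = 8.708×10¹¹ − 1.689×10¹² = -8.182×10¹¹ K⁴.
|P_net| = 0.61·5.67×10⁻⁸·3.632×10⁻⁵·8.182×10¹¹.

P_net ≈ 1.03 W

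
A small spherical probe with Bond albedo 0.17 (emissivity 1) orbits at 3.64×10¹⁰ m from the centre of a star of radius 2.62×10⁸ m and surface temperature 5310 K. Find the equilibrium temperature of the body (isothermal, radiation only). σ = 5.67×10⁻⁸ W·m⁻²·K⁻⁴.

T ≈ 304 K

The star's surface emits σT_*⁴; at distance d the flux is S = σT_*⁴(R_*/d)².
S = 5.67×10⁻⁸·(5310)⁴·(2.62×10⁸/3.64×10¹⁰)² = 2335 W/m².
For an isothermal sphere T⁴ = (1−a)S/(4σ) = 8.547×10⁹ K⁴.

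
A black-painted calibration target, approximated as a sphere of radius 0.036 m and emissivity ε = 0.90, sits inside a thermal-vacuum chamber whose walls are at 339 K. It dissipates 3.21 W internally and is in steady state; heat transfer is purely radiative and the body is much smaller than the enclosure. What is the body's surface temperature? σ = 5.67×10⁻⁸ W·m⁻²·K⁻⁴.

For a small grey body in a large enclosure, net radiated power = εσA(T⁴ − T_w⁴).
Steady state: P = εσA(T⁴ − T_w⁴) with A = 4πr² = 0.01629 m².
T⁴ = P/(εσA) + T_w⁴ = 3.21/(0.90·5.67×10⁻⁸·0.01629) + (339)⁴
    = 3.862×10⁹ + 1.321×10¹⁰ = 1.707×10¹⁰ K⁴.

T ≈ 361 K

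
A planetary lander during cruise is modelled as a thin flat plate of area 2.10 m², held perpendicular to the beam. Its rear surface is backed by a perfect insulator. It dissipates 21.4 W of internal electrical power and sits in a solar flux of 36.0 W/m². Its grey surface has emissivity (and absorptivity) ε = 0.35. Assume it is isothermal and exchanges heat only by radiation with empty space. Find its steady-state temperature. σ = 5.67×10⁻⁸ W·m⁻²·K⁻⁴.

At steady state, absorbed solar power + internal power = radiated power.
Absorbed: α·S·A_cross = 0.35·36.0·2.100 = 26.46 W (cross-section A).
Total input = 26.46 + 21.4 = 47.86 W.
Radiated: εσ·A_surf·T⁴ with A_surf = A = 2.100 m².
T⁴ = 47.86/(0.35·5.67×10⁻⁸·2.100) = 1.148×10⁹ K⁴.

T ≈ 184 K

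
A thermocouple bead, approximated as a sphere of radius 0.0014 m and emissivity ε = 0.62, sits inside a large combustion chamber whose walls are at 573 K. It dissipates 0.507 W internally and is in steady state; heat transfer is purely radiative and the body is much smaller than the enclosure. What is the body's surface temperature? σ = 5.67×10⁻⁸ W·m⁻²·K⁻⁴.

T ≈ 913 K

For a small grey body in a large enclosure, net radiated power = εσA(T⁴ − T_w⁴).
Steady state: P = εσA(T⁴ − T_w⁴) with A = 4πr² = 2.463×10⁻⁵ m².
T⁴ = P/(εσA) + T_w⁴ = 0.507/(0.62·5.67×10⁻⁸·2.463×10⁻⁵) + (573)⁴
    = 5.856×10¹¹ + 1.078×10¹¹ = 6.934×10¹¹ K⁴.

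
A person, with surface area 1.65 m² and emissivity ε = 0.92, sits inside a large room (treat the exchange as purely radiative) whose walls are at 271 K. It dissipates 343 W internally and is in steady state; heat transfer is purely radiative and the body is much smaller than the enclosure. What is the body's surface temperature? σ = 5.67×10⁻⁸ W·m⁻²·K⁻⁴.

T ≈ 311 K

For a small grey body in a large enclosure, net radiated power = εσA(T⁴ − T_w⁴).
Steady state: P = εσA(T⁴ − T_w⁴) with A = 1.65 m².
T⁴ = P/(εσA) + T_w⁴ = 343/(0.92·5.67×10⁻⁸·1.650) + (271)⁴
    = 3.985×10⁹ + 5.394×10⁹ = 9.379×10⁹ K⁴.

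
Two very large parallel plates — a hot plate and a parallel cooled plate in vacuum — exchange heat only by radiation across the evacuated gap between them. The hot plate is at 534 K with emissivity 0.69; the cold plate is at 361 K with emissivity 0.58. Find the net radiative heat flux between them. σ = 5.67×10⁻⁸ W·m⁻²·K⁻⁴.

For two infinite grey parallel plates, q = σ(T₁⁴ − T₂⁴)/(1/ε₁ + 1/ε₂ − 1).
T₁⁴ − T₂⁴ = 8.131×10¹⁰ − 1.698×10¹⁰ = 6.433×10¹⁰ K⁴.
1/ε₁ + 1/ε₂ − 1 = 1.449 + 1.724 − 1 = 2.173.
q = 5.67×10⁻⁸ × 6.433×10¹⁰ / 2.173.

q ≈ 1680 W/m²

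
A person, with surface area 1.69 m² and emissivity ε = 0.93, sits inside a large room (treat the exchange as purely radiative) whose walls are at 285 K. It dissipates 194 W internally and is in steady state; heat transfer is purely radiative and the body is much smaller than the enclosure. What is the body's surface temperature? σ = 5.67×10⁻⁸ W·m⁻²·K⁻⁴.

For a small grey body in a large enclosure, net radiated power = εσA(T⁴ − T_w⁴).
Steady state: P = εσA(T⁴ − T_w⁴) with A = 1.69 m².
T⁴ = P/(εσA) + T_w⁴ = 194/(0.93·5.67×10⁻⁸·1.690) + (285)⁴
    = 2.177×10⁹ + 6.598×10⁹ = 8.774×10⁹ K⁴.

T ≈ 306 K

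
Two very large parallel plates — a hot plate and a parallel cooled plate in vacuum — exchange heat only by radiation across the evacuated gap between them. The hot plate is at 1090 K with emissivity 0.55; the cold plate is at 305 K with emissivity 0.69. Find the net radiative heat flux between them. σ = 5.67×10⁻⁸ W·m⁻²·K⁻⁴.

q ≈ 35100 W/m²

For two infinite grey parallel plates, q = σ(T₁⁴ − T₂⁴)/(1/ε₁ + 1/ε₂ − 1).
T₁⁴ − T₂⁴ = 1.412×10¹² − 8.654×10⁹ = 1.403×10¹² K⁴.
1/ε₁ + 1/ε₂ − 1 = 1.818 + 1.449 − 1 = 2.267.
q = 5.67×10⁻⁸ × 1.403×10¹² / 2.267.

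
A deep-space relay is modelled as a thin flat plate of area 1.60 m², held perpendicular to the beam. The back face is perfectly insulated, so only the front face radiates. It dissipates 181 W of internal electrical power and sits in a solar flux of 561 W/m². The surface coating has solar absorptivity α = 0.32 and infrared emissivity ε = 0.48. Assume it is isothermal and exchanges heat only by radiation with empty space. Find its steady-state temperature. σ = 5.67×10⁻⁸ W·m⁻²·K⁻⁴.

At steady state, absorbed solar power + internal power = radiated power.
Absorbed: α·S·A_cross = 0.32·561·1.600 = 287.2 W (cross-section A).
Total input = 287.2 + 181 = 468.2 W.
Radiated: εσ·A_surf·T⁴ with A_surf = A = 1.600 m².
T⁴ = 468.2/(0.48·5.67×10⁻⁸·1.600) = 1.075×10¹⁰ K⁴.

T ≈ 322 K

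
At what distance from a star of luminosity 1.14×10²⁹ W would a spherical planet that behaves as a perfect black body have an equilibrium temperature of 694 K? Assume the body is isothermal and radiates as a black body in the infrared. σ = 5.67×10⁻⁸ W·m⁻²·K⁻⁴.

For an isothermal black-emitting sphere, (1−a)S·πr² = σ·4πr²·T⁴ ⇒ S = 4σT⁴/(1−a).
S = 4·5.67×10⁻⁸·(694)⁴/1.00 = 52610 W/m².
Flux falls as S = L/(4πd²), so d = √(L/(4πS)) = √(1.14×10²⁹/(4π·52610)).

d ≈ 4.15×10¹¹ m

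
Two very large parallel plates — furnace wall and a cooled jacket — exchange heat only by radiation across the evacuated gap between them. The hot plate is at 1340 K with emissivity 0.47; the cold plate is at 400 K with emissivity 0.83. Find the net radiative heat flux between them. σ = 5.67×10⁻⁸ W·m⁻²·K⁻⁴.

For two infinite grey parallel plates, q = σ(T₁⁴ − T₂⁴)/(1/ε₁ + 1/ε₂ − 1).
T₁⁴ − T₂⁴ = 3.224×10¹² − 2.560×10¹⁰ = 3.199×10¹² K⁴.
1/ε₁ + 1/ε₂ − 1 = 2.128 + 1.205 − 1 = 2.332.
q = 5.67×10⁻⁸ × 3.199×10¹² / 2.332.

q ≈ 77800 W/m²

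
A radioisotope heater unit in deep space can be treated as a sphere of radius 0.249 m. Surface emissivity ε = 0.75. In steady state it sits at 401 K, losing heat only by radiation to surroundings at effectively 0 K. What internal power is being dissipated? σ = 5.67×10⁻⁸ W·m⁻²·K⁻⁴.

P ≈ 857 W

Steady state: P = εσA T⁴.
A = 4πr² = 0.7791 m²; T⁴ = (401)⁴ = 2.586×10¹⁰ K⁴.
P = 0.75 × 5.67×10⁻⁸ × 0.7791 × 2.586×10¹⁰.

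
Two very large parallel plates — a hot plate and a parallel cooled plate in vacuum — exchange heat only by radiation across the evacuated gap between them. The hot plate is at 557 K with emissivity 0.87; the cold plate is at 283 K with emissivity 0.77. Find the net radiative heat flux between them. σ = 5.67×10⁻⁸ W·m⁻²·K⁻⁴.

q ≈ 3520 W/m²

For two infinite grey parallel plates, q = σ(T₁⁴ − T₂⁴)/(1/ε₁ + 1/ε₂ − 1).
T₁⁴ − T₂⁴ = 9.625×10¹⁰ − 6.414×10⁹ = 8.984×10¹⁰ K⁴.
1/ε₁ + 1/ε₂ − 1 = 1.149 + 1.299 − 1 = 1.448.
q = 5.67×10⁻⁸ × 8.984×10¹⁰ / 1.448.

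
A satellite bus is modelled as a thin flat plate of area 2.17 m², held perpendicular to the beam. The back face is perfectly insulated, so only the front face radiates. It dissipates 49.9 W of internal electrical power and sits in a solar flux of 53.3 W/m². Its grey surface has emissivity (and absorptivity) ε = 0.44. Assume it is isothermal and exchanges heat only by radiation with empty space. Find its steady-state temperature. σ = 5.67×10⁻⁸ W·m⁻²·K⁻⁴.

T ≈ 208 K

At steady state, absorbed solar power + internal power = radiated power.
Absorbed: α·S·A_cross = 0.44·53.3·2.170 = 50.89 W (cross-section A).
Total input = 50.89 + 49.9 = 100.8 W.
Radiated: εσ·A_surf·T⁴ with A_surf = A = 2.170 m².
T⁴ = 100.8/(0.44·5.67×10⁻⁸·2.170) = 1.862×10⁹ K⁴.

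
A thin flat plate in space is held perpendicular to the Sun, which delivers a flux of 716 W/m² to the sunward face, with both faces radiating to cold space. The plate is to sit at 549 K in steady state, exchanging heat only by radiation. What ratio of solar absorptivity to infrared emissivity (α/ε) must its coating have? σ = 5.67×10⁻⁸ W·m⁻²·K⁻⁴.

α/ε ≈ 14.4

Balance: αS·A = εσ·2A·T⁴ ⇒ α/ε = 2σT⁴/S.
α/ε = 2·5.67×10⁻⁸·(549)⁴/716 = 2·5.67×10⁻⁸·9.084×10¹⁰/716.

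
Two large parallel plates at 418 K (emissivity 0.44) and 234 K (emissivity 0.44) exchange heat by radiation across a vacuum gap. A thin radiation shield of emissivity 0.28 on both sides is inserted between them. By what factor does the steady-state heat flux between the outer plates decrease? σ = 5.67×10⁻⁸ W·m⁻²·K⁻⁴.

Without shield: q₀ = σΔ(T⁴)/(1/ε₁+1/ε₂−1) with denominator 3.545.
With shield the two gaps are in series; the resistances add: (1/ε₁+1/ε_s−1)+(1/ε_s+1/ε₂−1) = 4.844+4.844 = 9.688.
Heat-flux ratio q₀/q = 9.688/3.545.

factor ≈ 2.73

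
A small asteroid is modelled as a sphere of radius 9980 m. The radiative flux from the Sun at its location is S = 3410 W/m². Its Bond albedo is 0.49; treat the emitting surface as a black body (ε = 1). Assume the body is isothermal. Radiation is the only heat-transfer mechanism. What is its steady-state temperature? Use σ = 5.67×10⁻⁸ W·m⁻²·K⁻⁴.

T ≈ 296 K

At equilibrium, absorbed power = emitted power.
Absorbing cross-section = πr² = 3.129×10⁸ m²; emitting surface = 4πr² = 1.252×10⁹ m² (ratio 4).
(1−a)S·A_cross = εσ·A_surf·T⁴  ⇒  T⁴ = (1−a)S/(4σ).
T⁴ = 0.510·3410/(4·5.67×10⁻⁸) = 7.668×10⁹ K⁴.
T = (7.668×10⁹)^(1/4).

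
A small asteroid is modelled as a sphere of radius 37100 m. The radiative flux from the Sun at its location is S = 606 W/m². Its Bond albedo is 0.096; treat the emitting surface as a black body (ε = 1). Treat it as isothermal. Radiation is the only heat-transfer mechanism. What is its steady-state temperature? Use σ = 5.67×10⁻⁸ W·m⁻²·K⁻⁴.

T ≈ 222 K

At equilibrium, absorbed power = emitted power.
Absorbing cross-section = πr² = 4.324×10⁹ m²; emitting surface = 4πr² = 1.730×10¹⁰ m² (ratio 4).
(1−a)S·A_cross = εσ·A_surf·T⁴  ⇒  T⁴ = (1−a)S/(4σ).
T⁴ = 0.904·606/(4·5.67×10⁻⁸) = 2.415×10⁹ K⁴.
T = (2.415×10⁹)^(1/4).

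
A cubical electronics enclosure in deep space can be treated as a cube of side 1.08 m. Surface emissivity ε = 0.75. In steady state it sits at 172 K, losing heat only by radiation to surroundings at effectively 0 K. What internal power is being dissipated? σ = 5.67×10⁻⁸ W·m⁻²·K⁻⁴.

P ≈ 260 W

Steady state: P = εσA T⁴.
A = 6L² = 6.998 m²; T⁴ = (172)⁴ = 8.752×10⁸ K⁴.
P = 0.75 × 5.67×10⁻⁸ × 6.998 × 8.752×10⁸.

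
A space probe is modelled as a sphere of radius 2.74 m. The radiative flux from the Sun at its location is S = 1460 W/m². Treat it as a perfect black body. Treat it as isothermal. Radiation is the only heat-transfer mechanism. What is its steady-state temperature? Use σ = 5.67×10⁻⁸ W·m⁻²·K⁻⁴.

T ≈ 283 K

At equilibrium, absorbed power = emitted power.
Absorbing cross-section = πr² = 23.59 m²; emitting surface = 4πr² = 94.34 m² (ratio 4).
S·A_cross = εσ·A_surf·T⁴  ⇒  T⁴ = S/(4σ).
T⁴ = 1.00·1460/(4·5.67×10⁻⁸) = 6.437×10⁹ K⁴.
T = (6.437×10⁹)^(1/4).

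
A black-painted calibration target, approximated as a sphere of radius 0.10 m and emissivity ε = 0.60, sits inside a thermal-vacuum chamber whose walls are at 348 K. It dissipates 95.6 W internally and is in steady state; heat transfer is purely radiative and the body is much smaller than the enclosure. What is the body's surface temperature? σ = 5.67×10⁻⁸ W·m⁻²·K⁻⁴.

For a small grey body in a large enclosure, net radiated power = εσA(T⁴ − T_w⁴).
Steady state: P = εσA(T⁴ − T_w⁴) with A = 4πr² = 0.1257 m².
T⁴ = P/(εσA) + T_w⁴ = 95.6/(0.60·5.67×10⁻⁸·0.1257) + (348)⁴
    = 2.236×10¹⁰ + 1.467×10¹⁰ = 3.703×10¹⁰ K⁴.

T ≈ 439 K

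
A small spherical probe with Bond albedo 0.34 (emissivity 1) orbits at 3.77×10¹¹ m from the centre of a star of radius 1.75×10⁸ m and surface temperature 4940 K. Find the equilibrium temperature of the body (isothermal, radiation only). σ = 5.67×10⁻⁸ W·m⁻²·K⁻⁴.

The star's surface emits σT_*⁴; at distance d the flux is S = σT_*⁴(R_*/d)².
S = 5.67×10⁻⁸·(4940)⁴·(1.75×10⁸/3.77×10¹¹)² = 7.276 W/m².
For an isothermal sphere T⁴ = (1−a)S/(4σ) = 2.117×10⁷ K⁴.

T ≈ 67.8 K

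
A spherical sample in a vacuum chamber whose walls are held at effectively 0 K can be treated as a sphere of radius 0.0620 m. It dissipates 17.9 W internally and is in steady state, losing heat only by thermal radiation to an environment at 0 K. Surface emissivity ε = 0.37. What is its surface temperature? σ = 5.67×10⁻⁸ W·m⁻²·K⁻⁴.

Steady state: internal power = radiated power, P = εσA T⁴.
Radiating area A = 4πr² = 0.04831 m².
T⁴ = P/(εσA) = 17.9/(0.37·5.67×10⁻⁸·0.04831) = 1.766×10¹⁰ K⁴.
T = (1.766×10¹⁰)^(1/4).

T ≈ 365 K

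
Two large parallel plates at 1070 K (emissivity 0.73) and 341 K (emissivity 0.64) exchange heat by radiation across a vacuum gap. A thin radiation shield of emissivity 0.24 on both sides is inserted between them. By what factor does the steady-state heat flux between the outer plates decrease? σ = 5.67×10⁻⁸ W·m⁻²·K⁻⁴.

Without shield: q₀ = σΔ(T⁴)/(1/ε₁+1/ε₂−1) with denominator 1.932.
With shield the two gaps are in series; the resistances add: (1/ε₁+1/ε_s−1)+(1/ε_s+1/ε₂−1) = 4.537+4.729 = 9.266.
Heat-flux ratio q₀/q = 9.266/1.932.

factor ≈ 4.80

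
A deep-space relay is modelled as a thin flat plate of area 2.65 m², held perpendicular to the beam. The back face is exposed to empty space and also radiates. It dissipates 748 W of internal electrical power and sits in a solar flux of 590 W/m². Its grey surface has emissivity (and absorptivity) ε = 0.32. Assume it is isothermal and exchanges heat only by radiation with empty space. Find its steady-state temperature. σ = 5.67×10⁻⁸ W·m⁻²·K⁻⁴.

At steady state, absorbed solar power + internal power = radiated power.
Absorbed: α·S·A_cross = 0.32·590·2.650 = 500.3 W (cross-section A).
Total input = 500.3 + 748 = 1248 W.
Radiated: εσ·A_surf·T⁴ with A_surf = 2A = 5.300 m².
T⁴ = 1248/(0.32·5.67×10⁻⁸·5.300) = 1.298×10¹⁰ K⁴.

T ≈ 338 K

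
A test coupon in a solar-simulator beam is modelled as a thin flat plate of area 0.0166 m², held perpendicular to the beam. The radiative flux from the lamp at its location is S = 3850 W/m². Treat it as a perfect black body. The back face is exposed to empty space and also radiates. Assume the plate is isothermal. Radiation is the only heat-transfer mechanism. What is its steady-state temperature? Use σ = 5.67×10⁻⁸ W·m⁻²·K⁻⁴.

T ≈ 429 K

At equilibrium, absorbed power = emitted power.
Absorbing cross-section = A = 0.01660 m²; emitting surface = 2A = 0.03320 m² (ratio 2).
S·A_cross = εσ·A_surf·T⁴  ⇒  T⁴ = S/(2σ).
T⁴ = 1.00·3850/(2·5.67×10⁻⁸) = 3.395×10¹⁰ K⁴.
T = (3.395×10¹⁰)^(1/4).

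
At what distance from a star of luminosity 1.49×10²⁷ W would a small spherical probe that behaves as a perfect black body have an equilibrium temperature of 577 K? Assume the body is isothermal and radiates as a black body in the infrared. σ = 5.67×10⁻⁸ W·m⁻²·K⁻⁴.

For an isothermal black-emitting sphere, (1−a)S·πr² = σ·4πr²·T⁴ ⇒ S = 4σT⁴/(1−a).
S = 4·5.67×10⁻⁸·(577)⁴/1.00 = 25140 W/m².
Flux falls as S = L/(4πd²), so d = √(L/(4πS)) = √(1.49×10²⁷/(4π·25140)).

d ≈ 6.87×10¹⁰ m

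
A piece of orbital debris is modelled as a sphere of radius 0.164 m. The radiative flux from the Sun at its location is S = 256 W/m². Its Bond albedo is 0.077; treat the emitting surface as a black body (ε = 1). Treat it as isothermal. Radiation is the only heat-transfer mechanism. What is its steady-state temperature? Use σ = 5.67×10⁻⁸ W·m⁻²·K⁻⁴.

T ≈ 180 K

At equilibrium, absorbed power = emitted power.
Absorbing cross-section = πr² = 0.08450 m²; emitting surface = 4πr² = 0.3380 m² (ratio 4).
(1−a)S·A_cross = εσ·A_surf·T⁴  ⇒  T⁴ = (1−a)S/(4σ).
T⁴ = 0.923·256/(4·5.67×10⁻⁸) = 1.042×10⁹ K⁴.
T = (1.042×10⁹)^(1/4).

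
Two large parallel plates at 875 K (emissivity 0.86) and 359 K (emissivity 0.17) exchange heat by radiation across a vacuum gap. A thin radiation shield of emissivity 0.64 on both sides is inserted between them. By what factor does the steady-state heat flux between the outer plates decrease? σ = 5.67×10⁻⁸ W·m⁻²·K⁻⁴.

Without shield: q₀ = σΔ(T⁴)/(1/ε₁+1/ε₂−1) with denominator 6.045.
With shield the two gaps are in series; the resistances add: (1/ε₁+1/ε_s−1)+(1/ε_s+1/ε₂−1) = 1.725+6.445 = 8.170.
Heat-flux ratio q₀/q = 8.170/6.045.

factor ≈ 1.35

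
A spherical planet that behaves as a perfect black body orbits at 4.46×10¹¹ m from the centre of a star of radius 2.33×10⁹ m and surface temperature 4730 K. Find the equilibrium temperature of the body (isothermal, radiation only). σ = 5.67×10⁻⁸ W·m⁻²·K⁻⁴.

T ≈ 242 K

The star's surface emits σT_*⁴; at distance d the flux is S = σT_*⁴(R_*/d)².
S = 5.67×10⁻⁸·(4730)⁴·(2.33×10⁹/4.46×10¹¹)² = 774.6 W/m².
For an isothermal sphere T⁴ = (1−a)S/(4σ) = 3.415×10⁹ K⁴.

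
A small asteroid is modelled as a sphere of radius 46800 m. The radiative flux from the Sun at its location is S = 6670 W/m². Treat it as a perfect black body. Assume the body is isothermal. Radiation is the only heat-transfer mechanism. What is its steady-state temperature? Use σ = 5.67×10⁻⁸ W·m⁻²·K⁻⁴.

T ≈ 414 K

At equilibrium, absorbed power = emitted power.
Absorbing cross-section = πr² = 6.881×10⁹ m²; emitting surface = 4πr² = 2.752×10¹⁰ m² (ratio 4).
S·A_cross = εσ·A_surf·T⁴  ⇒  T⁴ = S/(4σ).
T⁴ = 1.00·6670/(4·5.67×10⁻⁸) = 2.941×10¹⁰ K⁴.
T = (2.941×10¹⁰)^(1/4).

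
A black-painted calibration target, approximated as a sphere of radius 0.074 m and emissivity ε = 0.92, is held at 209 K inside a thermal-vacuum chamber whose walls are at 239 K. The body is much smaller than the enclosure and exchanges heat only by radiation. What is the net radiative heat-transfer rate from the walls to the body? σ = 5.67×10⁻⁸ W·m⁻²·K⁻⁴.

P_net ≈ 4.86 W

For a small grey body in a large enclosure: P_net = εσA(T_body⁴ − T_wall⁴).
A = 4πr² = 0.06881 m²; T_body⁴ − T_wall⁴ = 1.908×10⁹ − 3.263×10⁹ = -1.355×10⁹ K⁴.
|P_net| = 0.92·5.67×10⁻⁸·0.06881·1.355×10⁹.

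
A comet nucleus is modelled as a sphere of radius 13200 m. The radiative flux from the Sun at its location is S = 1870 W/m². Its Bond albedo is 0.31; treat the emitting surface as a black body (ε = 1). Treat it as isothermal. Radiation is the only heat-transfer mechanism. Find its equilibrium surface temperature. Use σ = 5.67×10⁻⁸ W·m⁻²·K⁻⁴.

T ≈ 275 K

At equilibrium, absorbed power = emitted power.
Absorbing cross-section = πr² = 5.474×10⁸ m²; emitting surface = 4πr² = 2.190×10⁹ m² (ratio 4).
(1−a)S·A_cross = εσ·A_surf·T⁴  ⇒  T⁴ = (1−a)S/(4σ).
T⁴ = 0.690·1870/(4·5.67×10⁻⁸) = 5.689×10⁹ K⁴.
T = (5.689×10⁹)^(1/4).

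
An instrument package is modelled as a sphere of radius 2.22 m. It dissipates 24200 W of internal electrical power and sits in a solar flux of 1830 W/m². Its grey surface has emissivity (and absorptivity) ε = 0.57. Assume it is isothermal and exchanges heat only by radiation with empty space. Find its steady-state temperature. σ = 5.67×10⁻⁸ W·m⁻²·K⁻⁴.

T ≈ 377 K

At steady state, absorbed solar power + internal power = radiated power.
Absorbed: α·S·A_cross = 0.57·1830·15.48 = 16150 W (cross-section πr²).
Total input = 16150 + 24200 = 40350 W.
Radiated: εσ·A_surf·T⁴ with A_surf = 4πr² = 61.93 m².
T⁴ = 40350/(0.57·5.67×10⁻⁸·61.93) = 2.016×10¹⁰ K⁴.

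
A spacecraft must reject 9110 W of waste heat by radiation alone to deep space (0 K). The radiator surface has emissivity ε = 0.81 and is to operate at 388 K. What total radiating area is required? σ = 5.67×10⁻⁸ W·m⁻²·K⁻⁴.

A ≈ 8.75 m²

P = εσA T⁴ ⇒ A = P/(εσT⁴).
T⁴ = 2.266×10¹⁰ K⁴.
A = 9110/(0.81 × 5.67×10⁻⁸ × 2.266×10¹⁰).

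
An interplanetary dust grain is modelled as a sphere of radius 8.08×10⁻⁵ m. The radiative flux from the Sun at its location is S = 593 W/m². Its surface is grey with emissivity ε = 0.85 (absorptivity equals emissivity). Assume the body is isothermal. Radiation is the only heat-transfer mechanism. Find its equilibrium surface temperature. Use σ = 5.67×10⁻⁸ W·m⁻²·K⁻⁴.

At equilibrium, absorbed power = emitted power.
Absorbing cross-section = πr² = 2.051×10⁻⁸ m²; emitting surface = 4πr² = 8.204×10⁻⁸ m² (ratio 4).
εS·A_cross = εσ·A_surf·T⁴  ⇒  T⁴ = S/(4σ)   (ε cancels).
T⁴ = 593/(4·5.67×10⁻⁸) = 2.615×10⁹ K⁴.
T = (2.615×10⁹)^(1/4).

T ≈ 226 K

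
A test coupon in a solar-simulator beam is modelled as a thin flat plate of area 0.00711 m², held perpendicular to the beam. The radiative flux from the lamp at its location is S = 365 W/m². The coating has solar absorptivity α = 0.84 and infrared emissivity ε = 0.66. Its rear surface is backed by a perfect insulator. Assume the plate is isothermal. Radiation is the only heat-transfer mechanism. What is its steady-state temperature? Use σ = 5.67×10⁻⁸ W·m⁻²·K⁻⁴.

T ≈ 301 K

At equilibrium, absorbed power = emitted power.
Absorbing cross-section = A = 0.007110 m²; emitting surface = A = 0.007110 m² (ratio 1).
αS·A_cross = εσ·A_surf·T⁴  ⇒  T⁴ = αS/(ε·1σ).
T⁴ = 0.840·365/(0.66·1·5.67×10⁻⁸) = 8.193×10⁹ K⁴.
T = (8.193×10⁹)^(1/4).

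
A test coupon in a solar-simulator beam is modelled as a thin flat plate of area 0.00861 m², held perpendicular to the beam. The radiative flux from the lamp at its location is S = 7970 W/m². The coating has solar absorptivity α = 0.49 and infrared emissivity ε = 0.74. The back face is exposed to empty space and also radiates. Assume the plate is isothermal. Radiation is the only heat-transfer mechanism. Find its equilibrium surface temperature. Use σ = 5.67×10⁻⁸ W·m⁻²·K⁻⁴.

At equilibrium, absorbed power = emitted power.
Absorbing cross-section = A = 0.008610 m²; emitting surface = 2A = 0.01722 m² (ratio 2).
αS·A_cross = εσ·A_surf·T⁴  ⇒  T⁴ = αS/(ε·2σ).
T⁴ = 0.490·7970/(0.74·2·5.67×10⁻⁸) = 4.654×10¹⁰ K⁴.
T = (4.654×10¹⁰)^(1/4).

T ≈ 464 K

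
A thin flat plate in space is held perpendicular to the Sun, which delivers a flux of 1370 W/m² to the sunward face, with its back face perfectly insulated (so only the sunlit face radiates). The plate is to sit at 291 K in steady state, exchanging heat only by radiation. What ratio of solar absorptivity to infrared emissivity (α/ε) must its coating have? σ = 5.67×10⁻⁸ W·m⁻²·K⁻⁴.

Balance: αS·A = εσ·1A·T⁴ ⇒ α/ε = σT⁴/S.
α/ε = 5.67×10⁻⁸·(291)⁴/1370 = 5.67×10⁻⁸·7.171×10⁹/1370.

α/ε ≈ 0.297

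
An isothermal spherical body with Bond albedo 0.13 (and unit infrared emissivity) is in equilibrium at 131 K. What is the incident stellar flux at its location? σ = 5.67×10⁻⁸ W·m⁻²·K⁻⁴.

(1−a)S·πr² = σ·4πr²·T⁴ ⇒ S = 4σT⁴/(1−a).
S = 4·5.67×10⁻⁸·2.945×10⁸/0.870.

S ≈ 76.8 W/m²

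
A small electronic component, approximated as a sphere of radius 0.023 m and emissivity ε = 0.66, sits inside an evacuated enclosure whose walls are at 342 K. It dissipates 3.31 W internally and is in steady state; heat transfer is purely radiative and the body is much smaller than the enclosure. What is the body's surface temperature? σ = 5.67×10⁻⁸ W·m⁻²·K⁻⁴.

T ≈ 405 K

For a small grey body in a large enclosure, net radiated power = εσA(T⁴ − T_w⁴).
Steady state: P = εσA(T⁴ − T_w⁴) with A = 4πr² = 0.006648 m².
T⁴ = P/(εσA) + T_w⁴ = 3.31/(0.66·5.67×10⁻⁸·0.006648) + (342)⁴
    = 1.331×10¹⁰ + 1.368×10¹⁰ = 2.699×10¹⁰ K⁴.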